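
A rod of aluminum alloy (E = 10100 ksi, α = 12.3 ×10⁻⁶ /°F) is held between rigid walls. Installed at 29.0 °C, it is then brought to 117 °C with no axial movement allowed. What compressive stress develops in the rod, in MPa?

E = 10100 ksi = 69.64 GPa.
α = 12.3×10⁻⁶/°F × 9/5 = 22.1×10⁻⁶/K.
ΔT = 88.00 K. Constrained thermal stress σ = E·α·ΔT = 69.64×10³ MPa × 22.1×10⁻⁶ × 88.00 = 136 MPa (compressive).

136 MPa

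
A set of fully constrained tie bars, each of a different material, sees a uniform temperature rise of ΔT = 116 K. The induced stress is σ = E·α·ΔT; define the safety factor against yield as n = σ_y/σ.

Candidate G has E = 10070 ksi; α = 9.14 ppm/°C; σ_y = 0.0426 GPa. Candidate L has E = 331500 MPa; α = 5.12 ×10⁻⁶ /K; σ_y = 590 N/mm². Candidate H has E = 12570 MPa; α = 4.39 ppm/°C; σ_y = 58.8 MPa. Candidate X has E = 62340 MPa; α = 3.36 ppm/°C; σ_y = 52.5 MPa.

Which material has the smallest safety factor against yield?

candidate G

In consistent units (E in GPa, α in ×10⁻⁶/K, σ_y in MPa):
  candidate G: E = 69.43, α = 9.14, σ_y = 42.60 → σ = 73.6 MPa, n = 0.579
  candidate L: E = 331.5, α = 5.12, σ_y = 590.0 → σ = 197 MPa, n = 3.00
  candidate H: E = 12.57, α = 4.39, σ_y = 58.80 → σ = 6.40 MPa, n = 9.19
  candidate X: E = 62.34, α = 3.36, σ_y = 52.50 → σ = 24.3 MPa, n = 2.16
The minimum is candidate G at n = 0.579.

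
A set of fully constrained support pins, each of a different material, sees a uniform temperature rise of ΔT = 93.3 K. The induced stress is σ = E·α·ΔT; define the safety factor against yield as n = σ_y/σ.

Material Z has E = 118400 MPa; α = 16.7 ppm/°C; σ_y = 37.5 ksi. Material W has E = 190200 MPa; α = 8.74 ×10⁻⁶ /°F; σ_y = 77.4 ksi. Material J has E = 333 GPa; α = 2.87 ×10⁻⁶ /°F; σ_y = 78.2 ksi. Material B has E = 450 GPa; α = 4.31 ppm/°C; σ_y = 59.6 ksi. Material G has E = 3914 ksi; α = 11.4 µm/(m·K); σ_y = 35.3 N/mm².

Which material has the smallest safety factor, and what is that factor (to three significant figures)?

Per material, after unit conversion:
  material Z: E = 118.4, α = 16.7, σ_y = 258.6 → σ = 184 MPa, n = 1.40
  material W: E = 190.2, α = 15.7, σ_y = 533.7 → σ = 279 MPa, n = 1.91
  material J: E = 333.0, α = 5.17, σ_y = 539.2 → σ = 161 MPa, n = 3.36
  material B: E = 450.0, α = 4.31, σ_y = 410.9 → σ = 181 MPa, n = 2.27
  material G: E = 26.99, α = 11.4, σ_y = 35.30 → σ = 28.7 MPa, n = 1.23
Material G has the lowest safety factor, n = 1.23.

material G, n = 1.23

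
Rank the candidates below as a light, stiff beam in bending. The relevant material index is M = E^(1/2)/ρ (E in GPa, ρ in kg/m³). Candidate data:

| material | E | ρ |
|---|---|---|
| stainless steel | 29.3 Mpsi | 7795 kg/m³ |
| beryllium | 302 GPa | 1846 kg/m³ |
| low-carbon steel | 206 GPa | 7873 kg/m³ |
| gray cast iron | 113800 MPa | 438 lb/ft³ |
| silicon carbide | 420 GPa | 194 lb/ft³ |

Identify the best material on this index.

beryllium

After converting to SI:
  stainless steel: E = 202.0 GPa, ρ = 7795 kg/m³
  beryllium: E = 302.0 GPa, ρ = 1846 kg/m³
  low-carbon steel: E = 206.0 GPa, ρ = 7873 kg/m³
  gray cast iron: E = 113.8 GPa, ρ = 7016 kg/m³
  silicon carbide: E = 420.0 GPa, ρ = 3108 kg/m³
  beryllium: M = 9.41×10⁻³
  silicon carbide: M = 6.59×10⁻³
  stainless steel: M = 1.82×10⁻³
  low-carbon steel: M = 1.82×10⁻³
  gray cast iron: M = 1.52×10⁻³
Beryllium has the largest M.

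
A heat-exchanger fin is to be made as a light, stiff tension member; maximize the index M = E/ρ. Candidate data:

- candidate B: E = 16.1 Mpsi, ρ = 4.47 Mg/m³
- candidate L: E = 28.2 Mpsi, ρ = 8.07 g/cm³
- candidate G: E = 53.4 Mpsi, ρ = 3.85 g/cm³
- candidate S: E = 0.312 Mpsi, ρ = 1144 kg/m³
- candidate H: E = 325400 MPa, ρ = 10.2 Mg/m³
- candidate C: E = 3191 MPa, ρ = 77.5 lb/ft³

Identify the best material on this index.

candidate G

Putting every candidate on a common basis:
  candidate B: E = 111.0 GPa, ρ = 4470 kg/m³
  candidate L: E = 194.4 GPa, ρ = 8070 kg/m³
  candidate G: E = 368.2 GPa, ρ = 3850 kg/m³
  candidate S: E = 2.151 GPa, ρ = 1144 kg/m³
  candidate H: E = 325.4 GPa, ρ = 10200 kg/m³
  candidate C: E = 3.191 GPa, ρ = 1241 kg/m³
  candidate G: M = 95.6 MN·m/kg
  candidate H: M = 31.9 MN·m/kg
  candidate B: M = 24.8 MN·m/kg
  candidate L: M = 24.1 MN·m/kg
  candidate C: M = 2.57 MN·m/kg
  candidate S: M = 1.88 MN·m/kg
The maximum is for candidate G.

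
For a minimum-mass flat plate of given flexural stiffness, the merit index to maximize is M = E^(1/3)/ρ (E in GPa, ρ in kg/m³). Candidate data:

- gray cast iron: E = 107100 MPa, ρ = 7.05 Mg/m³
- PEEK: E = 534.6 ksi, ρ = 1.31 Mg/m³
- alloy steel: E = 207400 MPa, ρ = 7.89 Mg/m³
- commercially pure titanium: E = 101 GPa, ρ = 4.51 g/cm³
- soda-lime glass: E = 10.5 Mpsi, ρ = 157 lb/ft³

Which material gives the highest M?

soda-lime glass

Putting every candidate on a common basis:
  gray cast iron: E = 107.1 GPa, ρ = 7050 kg/m³
  PEEK: E = 3.686 GPa, ρ = 1310 kg/m³
  alloy steel: E = 207.4 GPa, ρ = 7890 kg/m³
  commercially pure titanium: E = 101.0 GPa, ρ = 4510 kg/m³
  soda-lime glass: E = 72.39 GPa, ρ = 2515 kg/m³
  soda-lime glass: M = 1.66×10⁻³
  PEEK: M = 1.18×10⁻³
  commercially pure titanium: M = 1.03×10⁻³
  alloy steel: M = 0.750×10⁻³
  gray cast iron: M = 0.674×10⁻³
Soda-lime glass has the largest M.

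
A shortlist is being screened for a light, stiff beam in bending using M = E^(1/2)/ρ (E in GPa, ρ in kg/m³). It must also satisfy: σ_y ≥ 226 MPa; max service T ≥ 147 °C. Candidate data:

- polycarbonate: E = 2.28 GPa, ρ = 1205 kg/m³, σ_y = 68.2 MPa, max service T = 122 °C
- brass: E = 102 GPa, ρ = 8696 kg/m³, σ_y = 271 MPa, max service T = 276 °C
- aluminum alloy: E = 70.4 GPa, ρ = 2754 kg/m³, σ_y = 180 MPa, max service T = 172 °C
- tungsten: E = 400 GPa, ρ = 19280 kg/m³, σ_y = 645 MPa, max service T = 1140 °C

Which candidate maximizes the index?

brass

Screen on constraints: σ_y ≥ 226 MPa; max service T ≥ 147 °C. Survivors: brass, tungsten.
Per-candidate index values:
  brass: M = 1.16×10⁻³
  tungsten: M = 1.04×10⁻³
Brass has the largest M.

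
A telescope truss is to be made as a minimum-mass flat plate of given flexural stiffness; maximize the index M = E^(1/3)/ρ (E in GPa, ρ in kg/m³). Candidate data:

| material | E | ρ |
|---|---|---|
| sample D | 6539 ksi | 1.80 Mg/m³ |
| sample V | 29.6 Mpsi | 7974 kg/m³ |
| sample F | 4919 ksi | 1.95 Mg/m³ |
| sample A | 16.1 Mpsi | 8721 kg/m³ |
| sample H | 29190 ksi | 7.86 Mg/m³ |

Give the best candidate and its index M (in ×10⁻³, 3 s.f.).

sample D, M = 1.98×10⁻³

In SI units:
  sample D: E = 45.08 GPa, ρ = 1800 kg/m³
  sample V: E = 204.1 GPa, ρ = 7974 kg/m³
  sample F: E = 33.92 GPa, ρ = 1950 kg/m³
  sample A: E = 111.0 GPa, ρ = 8721 kg/m³
  sample H: E = 201.3 GPa, ρ = 7860 kg/m³
  sample D: M = 1.98×10⁻³
  sample F: M = 1.66×10⁻³
  sample H: M = 0.746×10⁻³
  sample V: M = 0.738×10⁻³
  sample A: M = 0.551×10⁻³
Sample D ranks first.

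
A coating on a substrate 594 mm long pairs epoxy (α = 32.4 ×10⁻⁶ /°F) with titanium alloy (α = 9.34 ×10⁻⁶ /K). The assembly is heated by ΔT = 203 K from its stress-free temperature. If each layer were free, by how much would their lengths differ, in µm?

5910 µm

epoxy: α = 32.4×10⁻⁶/°F × 9/5 = 58.3×10⁻⁶/K.
Δα = |58.3 − 9.34|×10⁻⁶/K = 49.0×10⁻⁶/K.
ΔL_mismatch = Δα·L·ΔT = 49.0×10⁻⁶ × 594.0 mm × 203.0 K = 5910 µm.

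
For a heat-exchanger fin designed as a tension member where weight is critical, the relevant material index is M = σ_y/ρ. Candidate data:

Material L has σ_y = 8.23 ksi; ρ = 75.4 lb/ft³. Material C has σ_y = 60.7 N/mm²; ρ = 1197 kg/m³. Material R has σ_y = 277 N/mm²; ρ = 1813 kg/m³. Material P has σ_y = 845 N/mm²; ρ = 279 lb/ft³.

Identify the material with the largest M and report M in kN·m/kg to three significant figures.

In SI units:
  material L: σ_y = 56.74 MPa, ρ = 1208 kg/m³
  material C: σ_y = 60.70 MPa, ρ = 1197 kg/m³
  material R: σ_y = 277.0 MPa, ρ = 1813 kg/m³
  material P: σ_y = 845.0 MPa, ρ = 4469 kg/m³
  material P: M = 189 kN·m/kg
  material R: M = 153 kN·m/kg
  material C: M = 50.7 kN·m/kg
  material L: M = 47.0 kN·m/kg
The maximum is for material P.

material P, M = 189 kN·m/kg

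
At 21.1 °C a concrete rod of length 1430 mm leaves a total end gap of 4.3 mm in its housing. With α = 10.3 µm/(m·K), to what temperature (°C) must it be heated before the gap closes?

α·L₀·ΔT = 4.3 mm ⇒ ΔT = 4.3 / (10.3×10⁻⁶ × 1430.0) = 291.9 K.
T = 21.1 + 291.9 = 313.0 °C.

313 °C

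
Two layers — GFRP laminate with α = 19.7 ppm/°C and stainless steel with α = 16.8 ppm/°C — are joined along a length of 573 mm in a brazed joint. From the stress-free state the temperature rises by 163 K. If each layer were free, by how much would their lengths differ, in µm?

Δα = |19.7 − 16.8|×10⁻⁶/K = 2.90×10⁻⁶/K.
ΔL_mismatch = Δα·L·ΔT = 2.90×10⁻⁶ × 573.0 mm × 163.0 K = 271 µm.

271 µm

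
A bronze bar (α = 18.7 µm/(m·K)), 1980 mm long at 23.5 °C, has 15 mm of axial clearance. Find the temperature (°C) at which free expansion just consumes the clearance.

α·L₀·ΔT = 15.0 mm ⇒ ΔT = 15.0 / (18.7×10⁻⁶ × 1980.0) = 405.1 K.
T = 23.5 + 405.1 = 428.6 °C.

429 °C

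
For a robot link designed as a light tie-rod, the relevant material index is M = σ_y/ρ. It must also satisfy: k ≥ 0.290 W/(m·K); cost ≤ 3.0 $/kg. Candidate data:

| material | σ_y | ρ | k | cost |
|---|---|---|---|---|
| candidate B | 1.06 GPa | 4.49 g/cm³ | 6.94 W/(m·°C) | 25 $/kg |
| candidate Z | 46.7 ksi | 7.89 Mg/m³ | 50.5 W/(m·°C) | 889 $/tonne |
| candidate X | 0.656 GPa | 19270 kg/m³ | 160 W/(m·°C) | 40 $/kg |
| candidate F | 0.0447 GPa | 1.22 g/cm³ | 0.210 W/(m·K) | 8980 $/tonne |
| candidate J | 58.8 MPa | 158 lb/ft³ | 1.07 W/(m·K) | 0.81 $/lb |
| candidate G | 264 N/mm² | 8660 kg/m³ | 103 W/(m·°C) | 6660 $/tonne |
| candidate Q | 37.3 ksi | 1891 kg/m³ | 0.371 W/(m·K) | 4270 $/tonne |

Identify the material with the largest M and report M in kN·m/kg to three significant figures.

candidate Z, M = 40.8 kN·m/kg

Screen on constraints: k ≥ 0.290 W/(m·K); cost ≤ 3.0 $/kg. Survivors: candidate Z, candidate J.
In SI units:
  candidate Z: σ_y = 322.0 MPa, ρ = 7890 kg/m³
  candidate J: σ_y = 58.80 MPa, ρ = 2531 kg/m³
  candidate Z: M = 40.8 kN·m/kg
  candidate J: M = 23.2 kN·m/kg
Highest index: candidate Z.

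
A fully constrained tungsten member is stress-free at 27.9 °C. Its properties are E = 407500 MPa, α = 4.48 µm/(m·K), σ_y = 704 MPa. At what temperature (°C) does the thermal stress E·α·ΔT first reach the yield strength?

E = 407500 MPa = 407.5 GPa.
E·α·ΔT = 704.0 MPa ⇒ ΔT = 704.0 / (407.5×10³ × 4.48×10⁻⁶) = 385.6 K.
T = 27.9 + 385.6 = 413.5 °C.

414 °C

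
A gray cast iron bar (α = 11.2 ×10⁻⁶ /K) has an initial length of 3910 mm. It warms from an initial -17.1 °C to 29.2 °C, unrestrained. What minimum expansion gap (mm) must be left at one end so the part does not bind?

ΔT = 29.2 − (-17.1) = 46.30 K.
ΔL = α·L₀·ΔT = 11.2×10⁻⁶ × 3910 mm × 46.30 K = 2.03 mm.

2.03 mm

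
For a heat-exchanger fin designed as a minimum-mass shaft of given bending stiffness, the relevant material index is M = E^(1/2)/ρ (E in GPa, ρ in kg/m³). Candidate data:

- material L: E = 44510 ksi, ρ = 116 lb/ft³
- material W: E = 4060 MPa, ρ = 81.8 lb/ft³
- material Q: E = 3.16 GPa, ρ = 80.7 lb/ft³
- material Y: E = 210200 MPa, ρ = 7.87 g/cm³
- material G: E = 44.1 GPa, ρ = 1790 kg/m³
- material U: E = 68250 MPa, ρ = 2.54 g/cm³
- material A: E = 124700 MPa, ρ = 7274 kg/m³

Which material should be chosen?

material L

Convert each candidate to consistent units, then evaluate M:
  material L: E = 306.9 GPa, ρ = 1858 kg/m³
  material W: E = 4.060 GPa, ρ = 1310 kg/m³
  material Q: E = 3.160 GPa, ρ = 1293 kg/m³
  material Y: E = 210.2 GPa, ρ = 7870 kg/m³
  material G: E = 44.10 GPa, ρ = 1790 kg/m³
  material U: E = 68.25 GPa, ρ = 2540 kg/m³
  material A: E = 124.7 GPa, ρ = 7274 kg/m³
  material L: M = 9.43×10⁻³
  material G: M = 3.71×10⁻³
  material U: M = 3.25×10⁻³
  material Y: M = 1.84×10⁻³
  material W: M = 1.54×10⁻³
  material A: M = 1.54×10⁻³
  material Q: M = 1.38×10⁻³
Material L ranks first.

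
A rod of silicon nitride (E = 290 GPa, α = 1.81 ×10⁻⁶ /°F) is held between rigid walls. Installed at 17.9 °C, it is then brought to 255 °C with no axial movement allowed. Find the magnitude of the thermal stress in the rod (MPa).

α = 1.81×10⁻⁶/°F × 9/5 = 3.26×10⁻⁶/K.
ΔT = 237.1 K. Constrained thermal stress σ = E·α·ΔT = 290.0×10³ MPa × 3.26×10⁻⁶ × 237.1 = 224 MPa (compressive).

224 MPa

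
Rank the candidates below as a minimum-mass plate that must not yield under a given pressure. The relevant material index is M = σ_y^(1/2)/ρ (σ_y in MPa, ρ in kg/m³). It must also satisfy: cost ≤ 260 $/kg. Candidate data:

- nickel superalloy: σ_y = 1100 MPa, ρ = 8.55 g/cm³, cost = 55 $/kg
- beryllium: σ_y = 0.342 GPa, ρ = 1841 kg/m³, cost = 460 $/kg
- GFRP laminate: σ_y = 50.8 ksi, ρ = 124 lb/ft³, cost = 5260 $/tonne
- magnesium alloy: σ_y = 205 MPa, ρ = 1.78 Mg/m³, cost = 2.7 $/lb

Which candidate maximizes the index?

GFRP laminate

Screen on constraints: cost ≤ 260 $/kg. Survivors: nickel superalloy, GFRP laminate, magnesium alloy.
Convert each candidate to consistent units, then evaluate M:
  nickel superalloy: σ_y = 1100 MPa, ρ = 8550 kg/m³
  GFRP laminate: σ_y = 350.3 MPa, ρ = 1986 kg/m³
  magnesium alloy: σ_y = 205.0 MPa, ρ = 1780 kg/m³
  GFRP laminate: M = 9.42×10⁻³
  magnesium alloy: M = 8.04×10⁻³
  nickel superalloy: M = 3.88×10⁻³
Highest index: GFRP laminate.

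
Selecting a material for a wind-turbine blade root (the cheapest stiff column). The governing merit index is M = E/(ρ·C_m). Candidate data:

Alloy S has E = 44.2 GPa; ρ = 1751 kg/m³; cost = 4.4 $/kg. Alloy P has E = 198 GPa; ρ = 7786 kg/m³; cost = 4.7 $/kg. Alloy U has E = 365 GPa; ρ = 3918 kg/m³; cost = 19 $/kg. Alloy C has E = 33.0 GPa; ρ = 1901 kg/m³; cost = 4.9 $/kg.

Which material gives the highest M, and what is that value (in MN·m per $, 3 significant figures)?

Per-candidate index values:
  alloy S: M = 5.74 MN·m per $
  alloy P: M = 5.41 MN·m per $
  alloy U: M = 4.90 MN·m per $
  alloy C: M = 3.54 MN·m per $
Highest index: alloy S.

alloy S, M = 5.74 MN·m per $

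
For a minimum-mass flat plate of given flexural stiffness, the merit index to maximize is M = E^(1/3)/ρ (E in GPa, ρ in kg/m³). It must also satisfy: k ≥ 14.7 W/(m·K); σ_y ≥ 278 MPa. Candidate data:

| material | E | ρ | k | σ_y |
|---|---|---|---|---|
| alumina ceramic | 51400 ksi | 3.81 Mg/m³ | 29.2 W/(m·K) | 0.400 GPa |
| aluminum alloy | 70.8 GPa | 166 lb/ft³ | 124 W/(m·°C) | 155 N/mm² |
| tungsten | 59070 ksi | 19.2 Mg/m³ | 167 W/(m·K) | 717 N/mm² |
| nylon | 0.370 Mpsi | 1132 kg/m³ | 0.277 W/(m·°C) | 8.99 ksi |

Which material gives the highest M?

alumina ceramic

Screen on constraints: k ≥ 14.7 W/(m·K); σ_y ≥ 278 MPa. Survivors: alumina ceramic, tungsten.
After converting to SI:
  alumina ceramic: E = 354.4 GPa, ρ = 3810 kg/m³
  tungsten: E = 407.3 GPa, ρ = 19200 kg/m³
  alumina ceramic: M = 1.86×10⁻³
  tungsten: M = 0.386×10⁻³
Highest index: alumina ceramic.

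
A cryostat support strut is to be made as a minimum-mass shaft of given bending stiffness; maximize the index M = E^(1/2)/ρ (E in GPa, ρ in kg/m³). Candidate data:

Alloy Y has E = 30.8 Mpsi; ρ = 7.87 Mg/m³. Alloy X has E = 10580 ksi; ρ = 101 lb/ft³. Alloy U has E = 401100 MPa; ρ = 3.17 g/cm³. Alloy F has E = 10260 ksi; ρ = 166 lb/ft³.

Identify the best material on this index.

Convert each candidate to consistent units, then evaluate M:
  alloy Y: E = 212.4 GPa, ρ = 7870 kg/m³
  alloy X: E = 72.95 GPa, ρ = 1618 kg/m³
  alloy U: E = 401.1 GPa, ρ = 3170 kg/m³
  alloy F: E = 70.74 GPa, ρ = 2659 kg/m³
  alloy U: M = 6.32×10⁻³
  alloy X: M = 5.28×10⁻³
  alloy F: M = 3.16×10⁻³
  alloy Y: M = 1.85×10⁻³
Alloy U has the largest M.

alloy U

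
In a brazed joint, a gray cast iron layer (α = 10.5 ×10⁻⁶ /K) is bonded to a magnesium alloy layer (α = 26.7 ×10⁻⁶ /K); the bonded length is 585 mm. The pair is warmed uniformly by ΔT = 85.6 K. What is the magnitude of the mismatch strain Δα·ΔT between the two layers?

1.39×10⁻³

Δα = |10.5 − 26.7|×10⁻⁶/K = 16.2×10⁻⁶/K.
Mismatch strain = Δα·ΔT = 16.2×10⁻⁶ × 85.6 = 1.39×10⁻³.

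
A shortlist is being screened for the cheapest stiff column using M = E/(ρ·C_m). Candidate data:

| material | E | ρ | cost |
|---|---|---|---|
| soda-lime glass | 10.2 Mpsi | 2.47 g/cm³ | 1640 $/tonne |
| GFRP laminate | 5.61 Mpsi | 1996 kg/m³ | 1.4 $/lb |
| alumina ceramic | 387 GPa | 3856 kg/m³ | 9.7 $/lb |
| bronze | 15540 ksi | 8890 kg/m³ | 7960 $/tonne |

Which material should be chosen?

soda-lime glass

In SI units:
  soda-lime glass: E = 70.33 GPa, ρ = 2470 kg/m³, cost = 1.640 $/kg
  GFRP laminate: E = 38.68 GPa, ρ = 1996 kg/m³, cost = 3.086 $/kg
  alumina ceramic: E = 387.0 GPa, ρ = 3856 kg/m³, cost = 21.38 $/kg
  bronze: E = 107.1 GPa, ρ = 8890 kg/m³, cost = 7.960 $/kg
  soda-lime glass: M = 17.4 MN·m per $
  GFRP laminate: M = 6.28 MN·m per $
  alumina ceramic: M = 4.69 MN·m per $
  bronze: M = 1.51 MN·m per $
Soda-lime glass ranks first.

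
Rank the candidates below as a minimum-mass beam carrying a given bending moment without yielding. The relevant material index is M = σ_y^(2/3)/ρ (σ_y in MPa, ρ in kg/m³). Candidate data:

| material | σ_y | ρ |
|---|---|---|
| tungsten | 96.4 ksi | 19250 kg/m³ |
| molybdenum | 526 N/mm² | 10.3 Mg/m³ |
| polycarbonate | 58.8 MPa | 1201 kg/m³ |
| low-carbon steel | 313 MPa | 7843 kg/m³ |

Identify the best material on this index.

After converting to SI:
  tungsten: σ_y = 664.7 MPa, ρ = 19250 kg/m³
  molybdenum: σ_y = 526.0 MPa, ρ = 10300 kg/m³
  polycarbonate: σ_y = 58.80 MPa, ρ = 1201 kg/m³
  low-carbon steel: σ_y = 313.0 MPa, ρ = 7843 kg/m³
  polycarbonate: M = 12.6×10⁻³
  molybdenum: M = 6.33×10⁻³
  low-carbon steel: M = 5.88×10⁻³
  tungsten: M = 3.96×10⁻³
Highest index: polycarbonate.

polycarbonate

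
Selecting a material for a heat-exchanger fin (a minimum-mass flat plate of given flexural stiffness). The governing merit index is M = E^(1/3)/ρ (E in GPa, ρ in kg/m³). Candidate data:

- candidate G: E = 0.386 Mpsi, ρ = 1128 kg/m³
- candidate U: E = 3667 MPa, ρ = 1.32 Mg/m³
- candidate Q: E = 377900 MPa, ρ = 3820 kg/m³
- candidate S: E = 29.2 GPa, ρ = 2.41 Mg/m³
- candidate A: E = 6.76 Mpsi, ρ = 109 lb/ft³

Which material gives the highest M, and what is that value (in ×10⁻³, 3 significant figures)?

candidate A, M = 2.06×10⁻³

Convert each candidate to consistent units, then evaluate M:
  candidate G: E = 2.661 GPa, ρ = 1128 kg/m³
  candidate U: E = 3.667 GPa, ρ = 1320 kg/m³
  candidate Q: E = 377.9 GPa, ρ = 3820 kg/m³
  candidate S: E = 29.20 GPa, ρ = 2410 kg/m³
  candidate A: E = 46.61 GPa, ρ = 1746 kg/m³
  candidate A: M = 2.06×10⁻³
  candidate Q: M = 1.89×10⁻³
  candidate S: M = 1.28×10⁻³
  candidate G: M = 1.23×10⁻³
  candidate U: M = 1.17×10⁻³
Candidate A ranks first.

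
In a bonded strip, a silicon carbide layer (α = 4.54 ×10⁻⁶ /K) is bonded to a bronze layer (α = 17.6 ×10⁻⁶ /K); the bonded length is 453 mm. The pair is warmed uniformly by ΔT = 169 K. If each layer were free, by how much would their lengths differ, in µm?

Δα = |4.54 − 17.6|×10⁻⁶/K = 13.1×10⁻⁶/K.
ΔL_mismatch = Δα·L·ΔT = 13.1×10⁻⁶ × 453.0 mm × 169.0 K = 1000 µm.

1000 µm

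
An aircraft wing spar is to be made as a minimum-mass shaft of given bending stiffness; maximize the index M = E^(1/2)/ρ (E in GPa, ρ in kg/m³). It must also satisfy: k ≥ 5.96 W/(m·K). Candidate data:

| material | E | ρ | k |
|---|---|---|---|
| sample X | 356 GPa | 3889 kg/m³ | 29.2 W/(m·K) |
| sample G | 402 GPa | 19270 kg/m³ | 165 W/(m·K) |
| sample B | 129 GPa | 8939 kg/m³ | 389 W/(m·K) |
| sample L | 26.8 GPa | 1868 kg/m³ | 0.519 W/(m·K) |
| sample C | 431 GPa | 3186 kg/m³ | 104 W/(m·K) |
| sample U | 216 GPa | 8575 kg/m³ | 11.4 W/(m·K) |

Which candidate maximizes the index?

sample C

Screen on constraints: k ≥ 5.96 W/(m·K). Survivors: sample X, sample G, sample B, sample C, sample U.
Per-candidate index values:
  sample C: M = 6.52×10⁻³
  sample X: M = 4.85×10⁻³
  sample U: M = 1.71×10⁻³
  sample B: M = 1.27×10⁻³
  sample G: M = 1.04×10⁻³
The maximum is for sample C.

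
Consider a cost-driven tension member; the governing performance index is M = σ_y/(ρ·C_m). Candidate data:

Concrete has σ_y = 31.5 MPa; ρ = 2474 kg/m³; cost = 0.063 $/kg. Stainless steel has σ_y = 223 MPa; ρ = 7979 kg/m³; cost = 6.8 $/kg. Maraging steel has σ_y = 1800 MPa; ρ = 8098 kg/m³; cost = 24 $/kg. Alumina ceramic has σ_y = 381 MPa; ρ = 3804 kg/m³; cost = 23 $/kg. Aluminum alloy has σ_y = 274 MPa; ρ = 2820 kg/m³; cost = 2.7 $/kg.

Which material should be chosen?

concrete

Computing M directly (units already consistent):
  concrete: M = 202 kN·m per $
  aluminum alloy: M = 36.0 kN·m per $
  maraging steel: M = 9.26 kN·m per $
  alumina ceramic: M = 4.35 kN·m per $
  stainless steel: M = 4.11 kN·m per $
Concrete ranks first.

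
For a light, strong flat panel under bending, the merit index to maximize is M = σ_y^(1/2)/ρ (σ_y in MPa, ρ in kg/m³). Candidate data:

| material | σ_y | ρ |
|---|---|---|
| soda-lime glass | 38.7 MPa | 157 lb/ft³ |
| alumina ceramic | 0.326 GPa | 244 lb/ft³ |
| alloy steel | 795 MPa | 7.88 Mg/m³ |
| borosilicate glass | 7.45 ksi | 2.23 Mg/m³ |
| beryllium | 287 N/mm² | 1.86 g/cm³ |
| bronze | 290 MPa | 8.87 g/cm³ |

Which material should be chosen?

Convert each candidate to consistent units, then evaluate M:
  soda-lime glass: σ_y = 38.70 MPa, ρ = 2515 kg/m³
  alumina ceramic: σ_y = 326.0 MPa, ρ = 3909 kg/m³
  alloy steel: σ_y = 795.0 MPa, ρ = 7880 kg/m³
  borosilicate glass: σ_y = 51.37 MPa, ρ = 2230 kg/m³
  beryllium: σ_y = 287.0 MPa, ρ = 1860 kg/m³
  bronze: σ_y = 290.0 MPa, ρ = 8870 kg/m³
  beryllium: M = 9.11×10⁻³
  alumina ceramic: M = 4.62×10⁻³
  alloy steel: M = 3.58×10⁻³
  borosilicate glass: M = 3.21×10⁻³
  soda-lime glass: M = 2.47×10⁻³
  bronze: M = 1.92×10⁻³
Beryllium has the largest M.

beryllium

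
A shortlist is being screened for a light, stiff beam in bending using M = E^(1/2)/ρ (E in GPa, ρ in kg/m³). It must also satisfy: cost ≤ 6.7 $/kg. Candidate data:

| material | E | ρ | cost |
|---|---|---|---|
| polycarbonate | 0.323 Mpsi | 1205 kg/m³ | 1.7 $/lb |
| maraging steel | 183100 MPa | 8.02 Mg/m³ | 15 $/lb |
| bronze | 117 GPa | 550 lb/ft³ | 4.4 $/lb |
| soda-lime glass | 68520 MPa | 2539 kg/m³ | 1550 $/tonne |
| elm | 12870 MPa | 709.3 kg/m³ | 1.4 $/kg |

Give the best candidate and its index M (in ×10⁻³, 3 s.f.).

Screen on constraints: cost ≤ 6.7 $/kg. Survivors: polycarbonate, soda-lime glass, elm.
Convert each candidate to consistent units, then evaluate M:
  polycarbonate: E = 2.227 GPa, ρ = 1205 kg/m³
  soda-lime glass: E = 68.52 GPa, ρ = 2539 kg/m³
  elm: E = 12.87 GPa, ρ = 709.3 kg/m³
  elm: M = 5.06×10⁻³
  soda-lime glass: M = 3.26×10⁻³
  polycarbonate: M = 1.24×10⁻³
Highest index: elm.

elm, M = 5.06×10⁻³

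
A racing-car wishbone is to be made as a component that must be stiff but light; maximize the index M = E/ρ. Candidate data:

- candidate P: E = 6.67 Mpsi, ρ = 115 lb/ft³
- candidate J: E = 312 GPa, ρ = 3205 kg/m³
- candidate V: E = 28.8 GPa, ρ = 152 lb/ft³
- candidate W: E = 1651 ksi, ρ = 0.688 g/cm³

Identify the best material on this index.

Putting every candidate on a common basis:
  candidate P: E = 45.99 GPa, ρ = 1842 kg/m³
  candidate J: E = 312.0 GPa, ρ = 3205 kg/m³
  candidate V: E = 28.80 GPa, ρ = 2435 kg/m³
  candidate W: E = 11.38 GPa, ρ = 688.0 kg/m³
  candidate J: M = 97.3 MN·m/kg
  candidate P: M = 25.0 MN·m/kg
  candidate W: M = 16.5 MN·m/kg
  candidate V: M = 11.8 MN·m/kg
Candidate J ranks first.

candidate J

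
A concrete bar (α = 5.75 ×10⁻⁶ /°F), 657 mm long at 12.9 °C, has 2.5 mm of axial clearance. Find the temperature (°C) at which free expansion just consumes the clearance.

381 °C

α = 5.75×10⁻⁶/°F × 9/5 = 10.3×10⁻⁶/K.
α·L₀·ΔT = 2.5 mm ⇒ ΔT = 2.5 / (10.3×10⁻⁶ × 657.0) = 367.6 K.
T = 12.9 + 367.6 = 380.5 °C.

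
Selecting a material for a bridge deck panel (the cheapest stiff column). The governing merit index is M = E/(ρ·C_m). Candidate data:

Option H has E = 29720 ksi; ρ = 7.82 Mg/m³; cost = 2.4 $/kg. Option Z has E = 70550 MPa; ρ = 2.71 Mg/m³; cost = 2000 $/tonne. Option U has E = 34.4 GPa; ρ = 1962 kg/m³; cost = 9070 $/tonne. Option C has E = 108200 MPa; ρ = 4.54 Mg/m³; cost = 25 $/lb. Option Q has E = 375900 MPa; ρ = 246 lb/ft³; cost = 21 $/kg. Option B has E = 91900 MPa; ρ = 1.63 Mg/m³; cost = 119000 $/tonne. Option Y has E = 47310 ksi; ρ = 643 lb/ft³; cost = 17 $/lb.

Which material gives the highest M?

option Z

Convert each candidate to consistent units, then evaluate M:
  option H: E = 204.9 GPa, ρ = 7820 kg/m³, cost = 2.400 $/kg
  option Z: E = 70.55 GPa, ρ = 2710 kg/m³, cost = 2.000 $/kg
  option U: E = 34.40 GPa, ρ = 1962 kg/m³, cost = 9.070 $/kg
  option C: E = 108.2 GPa, ρ = 4540 kg/m³, cost = 55.11 $/kg
  option Q: E = 375.9 GPa, ρ = 3941 kg/m³, cost = 21.00 $/kg
  option B: E = 91.90 GPa, ρ = 1630 kg/m³, cost = 119.0 $/kg
  option Y: E = 326.2 GPa, ρ = 10300 kg/m³, cost = 37.48 $/kg
  option Z: M = 13.0 MN·m per $
  option H: M = 10.9 MN·m per $
  option Q: M = 4.54 MN·m per $
  option U: M = 1.93 MN·m per $
  option Y: M = 0.845 MN·m per $
  option B: M = 0.474 MN·m per $
  option C: M = 0.432 MN·m per $
Option Z has the largest M.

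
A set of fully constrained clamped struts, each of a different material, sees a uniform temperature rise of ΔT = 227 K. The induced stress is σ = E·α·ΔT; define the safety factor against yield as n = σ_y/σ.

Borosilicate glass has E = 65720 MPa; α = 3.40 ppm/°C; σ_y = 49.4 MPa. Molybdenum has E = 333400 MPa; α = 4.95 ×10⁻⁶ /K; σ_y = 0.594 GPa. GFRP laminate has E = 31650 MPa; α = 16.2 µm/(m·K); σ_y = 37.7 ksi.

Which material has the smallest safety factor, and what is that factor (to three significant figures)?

borosilicate glass, n = 0.974

In consistent units (E in GPa, α in ×10⁻⁶/K, σ_y in MPa):
  borosilicate glass: E = 65.72, α = 3.40, σ_y = 49.40 → σ = 50.7 MPa, n = 0.974
  molybdenum: E = 333.4, α = 4.95, σ_y = 594.0 → σ = 375 MPa, n = 1.59
  GFRP laminate: E = 31.65, α = 16.2, σ_y = 259.9 → σ = 116 MPa, n = 2.23
The minimum is borosilicate glass at n = 0.974.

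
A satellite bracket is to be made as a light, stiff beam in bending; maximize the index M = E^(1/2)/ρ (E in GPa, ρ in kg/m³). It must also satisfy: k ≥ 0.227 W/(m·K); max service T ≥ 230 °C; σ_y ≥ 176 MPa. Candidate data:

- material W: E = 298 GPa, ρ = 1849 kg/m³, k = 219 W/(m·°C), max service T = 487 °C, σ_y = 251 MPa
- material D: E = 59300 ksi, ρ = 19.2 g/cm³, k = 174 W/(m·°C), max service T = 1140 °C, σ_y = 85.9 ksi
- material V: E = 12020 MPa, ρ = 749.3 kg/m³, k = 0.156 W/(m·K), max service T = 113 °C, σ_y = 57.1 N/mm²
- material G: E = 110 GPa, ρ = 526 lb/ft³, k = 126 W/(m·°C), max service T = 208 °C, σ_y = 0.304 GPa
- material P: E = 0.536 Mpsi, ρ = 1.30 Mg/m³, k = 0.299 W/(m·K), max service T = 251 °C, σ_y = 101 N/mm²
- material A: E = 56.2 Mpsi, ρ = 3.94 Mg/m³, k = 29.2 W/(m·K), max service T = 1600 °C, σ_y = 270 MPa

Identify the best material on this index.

Screen on constraints: k ≥ 0.227 W/(m·K); max service T ≥ 230 °C; σ_y ≥ 176 MPa. Survivors: material W, material D, material A.
After converting to SI:
  material W: E = 298.0 GPa, ρ = 1849 kg/m³
  material D: E = 408.9 GPa, ρ = 19200 kg/m³
  material A: E = 387.5 GPa, ρ = 3940 kg/m³
  material W: M = 9.34×10⁻³
  material A: M = 5.00×10⁻³
  material D: M = 1.05×10⁻³
The maximum is for material W.

material W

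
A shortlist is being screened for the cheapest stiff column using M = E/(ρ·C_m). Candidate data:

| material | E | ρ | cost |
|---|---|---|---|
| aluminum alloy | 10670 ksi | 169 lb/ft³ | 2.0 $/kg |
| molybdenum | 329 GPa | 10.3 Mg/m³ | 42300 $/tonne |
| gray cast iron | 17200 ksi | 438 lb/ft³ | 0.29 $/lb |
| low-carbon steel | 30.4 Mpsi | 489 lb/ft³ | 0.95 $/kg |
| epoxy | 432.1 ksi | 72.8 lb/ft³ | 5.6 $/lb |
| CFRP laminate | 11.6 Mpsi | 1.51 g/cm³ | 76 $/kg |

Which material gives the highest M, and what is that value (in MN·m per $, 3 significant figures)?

In SI units:
  aluminum alloy: E = 73.57 GPa, ρ = 2707 kg/m³, cost = 2.000 $/kg
  molybdenum: E = 329.0 GPa, ρ = 10300 kg/m³, cost = 42.30 $/kg
  gray cast iron: E = 118.6 GPa, ρ = 7016 kg/m³, cost = 0.6393 $/kg
  low-carbon steel: E = 209.6 GPa, ρ = 7833 kg/m³, cost = 0.9500 $/kg
  epoxy: E = 2.979 GPa, ρ = 1166 kg/m³, cost = 12.35 $/kg
  CFRP laminate: E = 79.98 GPa, ρ = 1510 kg/m³, cost = 76.00 $/kg
  low-carbon steel: M = 28.2 MN·m per $
  gray cast iron: M = 26.4 MN·m per $
  aluminum alloy: M = 13.6 MN·m per $
  molybdenum: M = 0.755 MN·m per $
  CFRP laminate: M = 0.697 MN·m per $
  epoxy: M = 0.207 MN·m per $
Low-carbon steel ranks first.

low-carbon steel, M = 28.2 MN·m per $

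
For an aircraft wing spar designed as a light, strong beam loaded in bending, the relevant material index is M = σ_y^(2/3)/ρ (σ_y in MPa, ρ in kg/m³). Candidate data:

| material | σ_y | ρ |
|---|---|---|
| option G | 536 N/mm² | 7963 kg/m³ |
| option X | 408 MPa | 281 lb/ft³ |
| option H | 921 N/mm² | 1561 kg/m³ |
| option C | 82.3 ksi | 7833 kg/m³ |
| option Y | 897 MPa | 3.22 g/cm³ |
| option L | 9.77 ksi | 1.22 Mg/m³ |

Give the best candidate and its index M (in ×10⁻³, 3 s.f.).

option H, M = 60.6×10⁻³

Convert each candidate to consistent units, then evaluate M:
  option G: σ_y = 536.0 MPa, ρ = 7963 kg/m³
  option X: σ_y = 408.0 MPa, ρ = 4501 kg/m³
  option H: σ_y = 921.0 MPa, ρ = 1561 kg/m³
  option C: σ_y = 567.4 MPa, ρ = 7833 kg/m³
  option Y: σ_y = 897.0 MPa, ρ = 3220 kg/m³
  option L: σ_y = 67.36 MPa, ρ = 1220 kg/m³
  option H: M = 60.6×10⁻³
  option Y: M = 28.9×10⁻³
  option L: M = 13.6×10⁻³
  option X: M = 12.2×10⁻³
  option C: M = 8.75×10⁻³
  option G: M = 8.29×10⁻³
Highest index: option H.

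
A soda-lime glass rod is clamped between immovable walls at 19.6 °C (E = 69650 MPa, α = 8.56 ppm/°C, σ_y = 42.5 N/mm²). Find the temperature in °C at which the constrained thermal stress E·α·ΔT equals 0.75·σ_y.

73.1 °C

E = 69650 MPa = 69.65 GPa.
σ_y = 42.5 N/mm² = 42.50 MPa.
E·α·ΔT = 31.88 MPa ⇒ ΔT = 31.88 / (69.65×10³ × 8.56×10⁻⁶) = 53.46 K.
T = 19.6 + 53.46 = 73.06 °C.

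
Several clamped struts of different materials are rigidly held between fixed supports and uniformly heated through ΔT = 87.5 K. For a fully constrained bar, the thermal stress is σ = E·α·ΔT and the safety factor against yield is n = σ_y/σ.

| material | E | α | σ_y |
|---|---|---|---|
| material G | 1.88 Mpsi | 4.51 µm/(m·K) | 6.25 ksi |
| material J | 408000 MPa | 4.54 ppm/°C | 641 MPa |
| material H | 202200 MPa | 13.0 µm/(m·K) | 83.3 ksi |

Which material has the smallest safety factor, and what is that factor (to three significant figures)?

In consistent units (E in GPa, α in ×10⁻⁶/K, σ_y in MPa):
  material G: E = 12.96, α = 4.51, σ_y = 43.09 → σ = 5.12 MPa, n = 8.42
  material J: E = 408.0, α = 4.54, σ_y = 641.0 → σ = 162 MPa, n = 3.95
  material H: E = 202.2, α = 13.0, σ_y = 574.3 → σ = 230 MPa, n = 2.50
Smallest n: material H with n = 2.50.

material H, n = 2.50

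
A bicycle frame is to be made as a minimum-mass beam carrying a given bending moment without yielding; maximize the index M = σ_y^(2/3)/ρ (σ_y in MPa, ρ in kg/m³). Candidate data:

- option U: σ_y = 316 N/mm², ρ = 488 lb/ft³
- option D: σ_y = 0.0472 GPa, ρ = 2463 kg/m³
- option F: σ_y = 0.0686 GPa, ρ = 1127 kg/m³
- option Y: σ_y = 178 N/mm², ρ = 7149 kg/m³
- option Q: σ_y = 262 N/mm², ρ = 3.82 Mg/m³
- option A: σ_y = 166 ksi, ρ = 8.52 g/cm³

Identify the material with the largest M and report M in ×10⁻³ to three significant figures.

option F, M = 14.9×10⁻³

Convert each candidate to consistent units, then evaluate M:
  option U: σ_y = 316.0 MPa, ρ = 7817 kg/m³
  option D: σ_y = 47.20 MPa, ρ = 2463 kg/m³
  option F: σ_y = 68.60 MPa, ρ = 1127 kg/m³
  option Y: σ_y = 178.0 MPa, ρ = 7149 kg/m³
  option Q: σ_y = 262.0 MPa, ρ = 3820 kg/m³
  option A: σ_y = 1145 MPa, ρ = 8520 kg/m³
  option F: M = 14.9×10⁻³
  option A: M = 12.8×10⁻³
  option Q: M = 10.7×10⁻³
  option U: M = 5.93×10⁻³
  option D: M = 5.30×10⁻³
  option Y: M = 4.43×10⁻³
Option F ranks first.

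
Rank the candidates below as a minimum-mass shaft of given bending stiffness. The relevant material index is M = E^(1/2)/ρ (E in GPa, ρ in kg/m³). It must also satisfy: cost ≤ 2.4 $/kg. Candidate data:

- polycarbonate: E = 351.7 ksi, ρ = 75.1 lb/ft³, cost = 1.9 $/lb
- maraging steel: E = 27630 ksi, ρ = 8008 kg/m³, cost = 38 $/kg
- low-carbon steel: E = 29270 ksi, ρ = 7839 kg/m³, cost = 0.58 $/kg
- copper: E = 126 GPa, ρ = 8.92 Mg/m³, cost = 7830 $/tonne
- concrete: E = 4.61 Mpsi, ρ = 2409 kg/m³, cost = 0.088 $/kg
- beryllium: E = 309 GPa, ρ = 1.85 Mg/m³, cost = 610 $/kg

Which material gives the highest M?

Screen on constraints: cost ≤ 2.4 $/kg. Survivors: low-carbon steel, concrete.
In SI units:
  low-carbon steel: E = 201.8 GPa, ρ = 7839 kg/m³
  concrete: E = 31.78 GPa, ρ = 2409 kg/m³
  concrete: M = 2.34×10⁻³
  low-carbon steel: M = 1.81×10⁻³
Highest index: concrete.

concrete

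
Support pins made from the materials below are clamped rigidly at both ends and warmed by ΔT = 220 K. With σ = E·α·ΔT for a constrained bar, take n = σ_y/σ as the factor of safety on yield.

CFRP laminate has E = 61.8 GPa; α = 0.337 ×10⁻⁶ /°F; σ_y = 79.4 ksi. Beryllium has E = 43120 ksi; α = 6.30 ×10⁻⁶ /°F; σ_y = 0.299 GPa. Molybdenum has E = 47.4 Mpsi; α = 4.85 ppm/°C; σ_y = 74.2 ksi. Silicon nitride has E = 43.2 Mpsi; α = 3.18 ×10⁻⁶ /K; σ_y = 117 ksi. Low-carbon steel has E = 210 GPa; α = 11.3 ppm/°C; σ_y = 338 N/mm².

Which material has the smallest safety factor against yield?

beryllium

In consistent units (E in GPa, α in ×10⁻⁶/K, σ_y in MPa):
  CFRP laminate: E = 61.80, α = 0.607, σ_y = 547.4 → σ = 8.25 MPa, n = 66.4
  beryllium: E = 297.3, α = 11.3, σ_y = 299.0 → σ = 742 MPa, n = 0.403
  molybdenum: E = 326.8, α = 4.85, σ_y = 511.6 → σ = 349 MPa, n = 1.47
  silicon nitride: E = 297.9, α = 3.18, σ_y = 806.7 → σ = 208 MPa, n = 3.87
  low-carbon steel: E = 210.0, α = 11.3, σ_y = 338.0 → σ = 522 MPa, n = 0.647
Smallest n: beryllium with n = 0.403.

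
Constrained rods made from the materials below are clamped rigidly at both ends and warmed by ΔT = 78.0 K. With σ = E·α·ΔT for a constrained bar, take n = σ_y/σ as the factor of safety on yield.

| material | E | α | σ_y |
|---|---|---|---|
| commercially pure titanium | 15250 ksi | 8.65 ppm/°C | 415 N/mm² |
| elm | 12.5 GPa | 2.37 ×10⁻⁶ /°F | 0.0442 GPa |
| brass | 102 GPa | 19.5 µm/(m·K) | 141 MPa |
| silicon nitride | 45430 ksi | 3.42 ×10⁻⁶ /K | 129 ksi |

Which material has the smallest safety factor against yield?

brass

Per material, after unit conversion:
  commercially pure titanium: E = 105.1, α = 8.65, σ_y = 415.0 → σ = 70.9 MPa, n = 5.85
  elm: E = 12.50, α = 4.27, σ_y = 44.20 → σ = 4.16 MPa, n = 10.6
  brass: E = 102.0, α = 19.5, σ_y = 141.0 → σ = 155 MPa, n = 0.909
  silicon nitride: E = 313.2, α = 3.42, σ_y = 889.4 → σ = 83.6 MPa, n = 10.6
The minimum is brass at n = 0.909.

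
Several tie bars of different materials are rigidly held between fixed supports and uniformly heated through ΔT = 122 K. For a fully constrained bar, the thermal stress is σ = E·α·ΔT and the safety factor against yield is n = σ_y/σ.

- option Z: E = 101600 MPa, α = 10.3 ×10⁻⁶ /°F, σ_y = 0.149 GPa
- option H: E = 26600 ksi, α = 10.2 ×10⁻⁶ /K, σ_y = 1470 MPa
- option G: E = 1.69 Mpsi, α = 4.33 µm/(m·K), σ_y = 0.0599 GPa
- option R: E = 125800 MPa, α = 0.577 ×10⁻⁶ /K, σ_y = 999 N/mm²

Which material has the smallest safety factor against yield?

With everything in SI (GPa, ×10⁻⁶/K, MPa):
  option Z: E = 101.6, α = 18.5, σ_y = 149.0 → σ = 230 MPa, n = 0.648
  option H: E = 183.4, α = 10.2, σ_y = 1470 → σ = 228 MPa, n = 6.44
  option G: E = 11.65, α = 4.33, σ_y = 59.90 → σ = 6.16 MPa, n = 9.73
  option R: E = 125.8, α = 0.577, σ_y = 999.0 → σ = 8.86 MPa, n = 113
Smallest n: option Z with n = 0.648.

option Z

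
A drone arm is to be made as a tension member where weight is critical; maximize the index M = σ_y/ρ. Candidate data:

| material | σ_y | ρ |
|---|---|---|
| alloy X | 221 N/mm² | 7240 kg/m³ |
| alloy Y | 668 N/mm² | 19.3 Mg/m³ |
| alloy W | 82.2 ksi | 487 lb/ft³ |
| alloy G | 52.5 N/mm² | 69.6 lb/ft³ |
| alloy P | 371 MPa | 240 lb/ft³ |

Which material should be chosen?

In SI units:
  alloy X: σ_y = 221.0 MPa, ρ = 7240 kg/m³
  alloy Y: σ_y = 668.0 MPa, ρ = 19300 kg/m³
  alloy W: σ_y = 566.7 MPa, ρ = 7801 kg/m³
  alloy G: σ_y = 52.50 MPa, ρ = 1115 kg/m³
  alloy P: σ_y = 371.0 MPa, ρ = 3844 kg/m³
  alloy P: M = 96.5 kN·m/kg
  alloy W: M = 72.7 kN·m/kg
  alloy G: M = 47.1 kN·m/kg
  alloy Y: M = 34.6 kN·m/kg
  alloy X: M = 30.5 kN·m/kg
Highest index: alloy P.

alloy P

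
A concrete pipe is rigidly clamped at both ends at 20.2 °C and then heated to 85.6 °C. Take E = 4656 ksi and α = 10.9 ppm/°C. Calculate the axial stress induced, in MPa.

E = 4656 ksi = 32.10 GPa.
ΔT = 65.40 K. Constrained thermal stress σ = E·α·ΔT = 32.10×10³ MPa × 10.9×10⁻⁶ × 65.40 = 22.9 MPa (compressive).

22.9 MPa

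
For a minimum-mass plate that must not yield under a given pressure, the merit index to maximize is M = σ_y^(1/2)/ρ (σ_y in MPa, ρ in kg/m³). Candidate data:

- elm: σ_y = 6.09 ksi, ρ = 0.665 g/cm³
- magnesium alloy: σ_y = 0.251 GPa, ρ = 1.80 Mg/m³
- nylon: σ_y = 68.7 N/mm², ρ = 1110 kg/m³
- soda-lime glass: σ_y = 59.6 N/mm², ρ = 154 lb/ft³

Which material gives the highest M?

Convert each candidate to consistent units, then evaluate M:
  elm: σ_y = 41.99 MPa, ρ = 665.0 kg/m³
  magnesium alloy: σ_y = 251.0 MPa, ρ = 1800 kg/m³
  nylon: σ_y = 68.70 MPa, ρ = 1110 kg/m³
  soda-lime glass: σ_y = 59.60 MPa, ρ = 2467 kg/m³
  elm: M = 9.74×10⁻³
  magnesium alloy: M = 8.80×10⁻³
  nylon: M = 7.47×10⁻³
  soda-lime glass: M = 3.13×10⁻³
Elm has the largest M.

elm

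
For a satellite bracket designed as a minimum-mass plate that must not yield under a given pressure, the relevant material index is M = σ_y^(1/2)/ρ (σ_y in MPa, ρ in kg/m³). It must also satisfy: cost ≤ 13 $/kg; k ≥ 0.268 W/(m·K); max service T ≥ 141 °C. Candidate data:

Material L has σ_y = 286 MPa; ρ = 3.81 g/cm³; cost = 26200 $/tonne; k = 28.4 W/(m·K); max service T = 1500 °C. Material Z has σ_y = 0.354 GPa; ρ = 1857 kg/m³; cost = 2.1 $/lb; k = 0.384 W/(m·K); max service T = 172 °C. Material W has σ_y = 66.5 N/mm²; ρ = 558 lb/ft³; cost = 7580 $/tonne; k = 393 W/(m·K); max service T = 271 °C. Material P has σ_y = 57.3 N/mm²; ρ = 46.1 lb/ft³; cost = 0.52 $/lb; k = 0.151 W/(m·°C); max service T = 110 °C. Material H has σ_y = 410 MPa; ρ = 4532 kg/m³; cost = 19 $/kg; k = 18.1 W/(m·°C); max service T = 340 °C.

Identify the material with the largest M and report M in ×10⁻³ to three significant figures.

material Z, M = 10.1×10⁻³

Screen on constraints: cost ≤ 13 $/kg; k ≥ 0.268 W/(m·K); max service T ≥ 141 °C. Survivors: material Z, material W.
In SI units:
  material Z: σ_y = 354.0 MPa, ρ = 1857 kg/m³
  material W: σ_y = 66.50 MPa, ρ = 8938 kg/m³
  material Z: M = 10.1×10⁻³
  material W: M = 0.912×10⁻³
Material Z has the largest M.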